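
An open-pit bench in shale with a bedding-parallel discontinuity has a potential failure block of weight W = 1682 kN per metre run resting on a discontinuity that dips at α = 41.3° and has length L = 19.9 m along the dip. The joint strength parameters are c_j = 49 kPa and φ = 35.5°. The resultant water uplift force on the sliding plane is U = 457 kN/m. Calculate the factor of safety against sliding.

Resolving the block weight along and normal to the plane and applying the Mohr–Coulomb strength on the joint:
N' = W cosα − U = 1682·cos41.3° − 457 = 806.6 kN/m
Driving force T = W sinα = 1682·sin41.3° = 1110.1 kN/m
Resisting force R = c_j·L + N'·tanφ = 49·19.9 + 806.6·tan35.5° = 975.1 + 575.4 = 1550.5 kN/m
FS = R / T = 1550.5 / 1110.1 = 1.397

FS = 1.40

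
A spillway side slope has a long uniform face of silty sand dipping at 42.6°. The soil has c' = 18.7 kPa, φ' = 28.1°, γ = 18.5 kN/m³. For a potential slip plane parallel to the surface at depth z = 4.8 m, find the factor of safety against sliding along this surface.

FS = 1.00

For an infinite slope with a slip plane parallel to the surface (no pore pressure): FS = [c' + γz cos²β tanφ'] / [γz sinβ cosβ].
γz = 18.5·4.8 = 88.80 kN/m²
Numerator = 18.7 + 88.80·cos²42.6°·tan28.1° = 18.7 + 88.80·0.5418·0.5340 = 44.391 kPa
Denominator = 88.80·sin42.6°·cos42.6° = 88.80·0.6769·0.7361 = 44.244 kPa
FS = 44.391 / 44.244 = 1.003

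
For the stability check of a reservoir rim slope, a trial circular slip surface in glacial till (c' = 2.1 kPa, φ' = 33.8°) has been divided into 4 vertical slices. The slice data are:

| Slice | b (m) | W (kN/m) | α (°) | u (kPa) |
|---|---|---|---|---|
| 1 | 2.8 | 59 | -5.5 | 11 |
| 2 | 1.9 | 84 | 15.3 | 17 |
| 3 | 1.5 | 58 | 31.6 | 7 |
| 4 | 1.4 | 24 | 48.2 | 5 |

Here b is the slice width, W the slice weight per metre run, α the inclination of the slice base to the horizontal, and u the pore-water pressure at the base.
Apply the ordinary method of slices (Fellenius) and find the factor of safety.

FS = 1.50

Ordinary method of slices: FS = Σ[c'·Δl_i + (W_i cosα_i − u_i·Δl_i)·tanφ'] / Σ W_i sinα_i, with Δl_i = b_i / cosα_i.
Slice 1: Δl = 2.8/cos(-5.5°) = 2.813 m; N'_1 = 59·cos(-5.5°) − 11·2.813 = 27.8; c'Δl = 5.91; W sinα = -5.7
Slice 2: Δl = 1.9/cos15.3° = 1.970 m; N'_2 = 84·cos15.3° − 17·1.970 = 47.5; c'Δl = 4.14; W sinα = 22.2
Slice 3: Δl = 1.5/cos31.6° = 1.761 m; N'_3 = 58·cos31.6° − 7·1.761 = 37.1; c'Δl = 3.70; W sinα = 30.4
Slice 4: Δl = 1.4/cos48.2° = 2.100 m; N'_4 = 24·cos48.2° − 5·2.100 = 5.5; c'Δl = 4.41; W sinα = 17.9
Σc'Δl = 18.2 kN/m; ΣN' = 117.9 kN/m; ΣW sinα = 64.8 kN/m
Resisting = 18.2 + 117.9·tan33.8° = 18.2 + 78.9 = 97.1 kN/m
FS = 97.1 / 64.8 = 1.498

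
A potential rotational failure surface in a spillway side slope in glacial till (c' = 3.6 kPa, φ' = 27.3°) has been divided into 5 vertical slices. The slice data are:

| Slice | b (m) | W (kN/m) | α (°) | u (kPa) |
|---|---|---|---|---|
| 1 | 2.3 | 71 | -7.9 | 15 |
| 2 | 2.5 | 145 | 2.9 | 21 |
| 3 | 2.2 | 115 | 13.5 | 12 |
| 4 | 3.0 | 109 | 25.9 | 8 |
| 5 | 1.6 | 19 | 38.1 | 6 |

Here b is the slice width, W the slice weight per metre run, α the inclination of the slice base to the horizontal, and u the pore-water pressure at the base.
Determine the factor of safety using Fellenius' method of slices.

Ordinary method of slices: FS = Σ[c'·Δl_i + (W_i cosα_i − u_i·Δl_i)·tanφ'] / Σ W_i sinα_i, with Δl_i = b_i / cosα_i.
Slice 1: Δl = 2.3/cos(-7.9°) = 2.322 m; N'_1 = 71·cos(-7.9°) − 15·2.322 = 35.5; c'Δl = 8.36; W sinα = -9.8
Slice 2: Δl = 2.5/cos2.9° = 2.503 m; N'_2 = 145·cos2.9° − 21·2.503 = 92.2; c'Δl = 9.01; W sinα = 7.3
Slice 3: Δl = 2.2/cos13.5° = 2.263 m; N'_3 = 115·cos13.5° − 12·2.263 = 84.7; c'Δl = 8.15; W sinα = 26.8
Slice 4: Δl = 3.0/cos25.9° = 3.335 m; N'_4 = 109·cos25.9° − 8·3.335 = 71.4; c'Δl = 12.01; W sinα = 47.6
Slice 5: Δl = 1.6/cos38.1° = 2.033 m; N'_5 = 19·cos38.1° − 6·2.033 = 2.8; c'Δl = 7.32; W sinα = 11.7
Σc'Δl = 44.8 kN/m; ΣN' = 286.5 kN/m; ΣW sinα = 83.8 kN/m
Resisting = 44.8 + 286.5·tan27.3° = 44.8 + 147.9 = 192.7 kN/m
FS = 192.7 / 83.8 = 2.301

FS = 2.30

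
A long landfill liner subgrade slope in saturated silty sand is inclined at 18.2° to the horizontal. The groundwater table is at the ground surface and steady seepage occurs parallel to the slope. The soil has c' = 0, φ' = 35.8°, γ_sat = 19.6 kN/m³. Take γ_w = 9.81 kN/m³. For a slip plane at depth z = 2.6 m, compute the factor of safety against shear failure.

With seepage parallel to the slope and the water table at the surface, the effective normal stress on the slip plane uses the buoyant unit weight γ' = γ_sat − γ_w while the driving shear stress uses γ_sat:
FS = [c' + γ' z cos²β tanφ'] / [γ_sat z sinβ cosβ]
(For c' = 0 this reduces to FS = (γ'/γ_sat)·tanφ'/tanβ.)
γ' = 19.6 − 9.81 = 9.79 kN/m³
Numerator = 0.0 + 9.79·2.6·cos²18.2°·tan35.8° = 0.0 + 9.79·2.6·0.9024·0.7212 = 16.567 kPa
Denominator = 19.6·2.6·sin18.2°·cos18.2° = 19.6·2.6·0.3123·0.9500 = 15.120 kPa
FS = 16.567 / 15.120 = 1.096

FS = 1.10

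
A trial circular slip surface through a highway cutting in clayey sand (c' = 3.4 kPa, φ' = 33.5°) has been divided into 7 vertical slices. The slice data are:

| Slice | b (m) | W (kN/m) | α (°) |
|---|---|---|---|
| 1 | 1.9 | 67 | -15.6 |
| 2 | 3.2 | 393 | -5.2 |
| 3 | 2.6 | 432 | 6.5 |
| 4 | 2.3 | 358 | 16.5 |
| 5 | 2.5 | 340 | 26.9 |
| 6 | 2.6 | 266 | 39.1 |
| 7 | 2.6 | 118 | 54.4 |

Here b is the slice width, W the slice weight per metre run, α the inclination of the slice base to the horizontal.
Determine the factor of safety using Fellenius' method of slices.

Ordinary method of slices: FS = Σ[c'·Δl_i + (W_i cosα_i)·tanφ'] / Σ W_i sinα_i, with Δl_i = b_i / cosα_i.
Slice 1: Δl = 1.9/cos(-15.6°) = 1.973 m; N'_1 = 67·cos(-15.6°) = 64.5; c'Δl = 6.71; W sinα = -18.0
Slice 2: Δl = 3.2/cos(-5.2°) = 3.213 m; N'_2 = 393·cos(-5.2°) = 391.4; c'Δl = 10.92; W sinα = -35.6
Slice 3: Δl = 2.6/cos6.5° = 2.617 m; N'_3 = 432·cos6.5° = 429.2; c'Δl = 8.90; W sinα = 48.9
Slice 4: Δl = 2.3/cos16.5° = 2.399 m; N'_4 = 358·cos16.5° = 343.3; c'Δl = 8.16; W sinα = 101.7
Slice 5: Δl = 2.5/cos26.9° = 2.803 m; N'_5 = 340·cos26.9° = 303.2; c'Δl = 9.53; W sinα = 153.8
Slice 6: Δl = 2.6/cos39.1° = 3.350 m; N'_6 = 266·cos39.1° = 206.4; c'Δl = 11.39; W sinα = 167.8
Slice 7: Δl = 2.6/cos54.4° = 4.466 m; N'_7 = 118·cos54.4° = 68.7; c'Δl = 15.19; W sinα = 95.9
Σc'Δl = 70.8 kN/m; ΣN' = 1806.7 kN/m; ΣW sinα = 514.5 kN/m
Resisting = 70.8 + 1806.7·tan33.5° = 70.8 + 1195.8 = 1266.6 kN/m
FS = 1266.6 / 514.5 = 2.462

FS = 2.46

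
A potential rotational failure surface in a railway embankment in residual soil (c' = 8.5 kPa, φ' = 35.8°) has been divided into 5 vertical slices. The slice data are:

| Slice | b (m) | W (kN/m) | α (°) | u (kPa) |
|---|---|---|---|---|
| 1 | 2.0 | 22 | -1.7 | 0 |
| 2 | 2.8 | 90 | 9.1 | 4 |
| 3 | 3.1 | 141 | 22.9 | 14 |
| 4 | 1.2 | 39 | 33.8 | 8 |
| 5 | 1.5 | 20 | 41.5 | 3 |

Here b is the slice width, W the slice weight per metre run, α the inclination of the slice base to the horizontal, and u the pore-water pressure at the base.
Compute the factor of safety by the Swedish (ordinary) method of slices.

Ordinary method of slices: FS = Σ[c'·Δl_i + (W_i cosα_i − u_i·Δl_i)·tanφ'] / Σ W_i sinα_i, with Δl_i = b_i / cosα_i.
Slice 1: Δl = 2.0/cos(-1.7°) = 2.001 m; N'_1 = 22·cos(-1.7°) − 0·2.001 = 22.0; c'Δl = 17.01; W sinα = -0.7
Slice 2: Δl = 2.8/cos9.1° = 2.836 m; N'_2 = 90·cos9.1° − 4·2.836 = 77.5; c'Δl = 24.10; W sinα = 14.2
Slice 3: Δl = 3.1/cos22.9° = 3.365 m; N'_3 = 141·cos22.9° − 14·3.365 = 82.8; c'Δl = 28.60; W sinα = 54.9
Slice 4: Δl = 1.2/cos33.8° = 1.444 m; N'_4 = 39·cos33.8° − 8·1.444 = 20.9; c'Δl = 12.27; W sinα = 21.7
Slice 5: Δl = 1.5/cos41.5° = 2.003 m; N'_5 = 20·cos41.5° − 3·2.003 = 9.0; c'Δl = 17.02; W sinα = 13.3
Σc'Δl = 99.0 kN/m; ΣN' = 212.1 kN/m; ΣW sinα = 103.4 kN/m
Resisting = 99.0 + 212.1·tan35.8° = 99.0 + 153.0 = 252.0 kN/m
FS = 252.0 / 103.4 = 2.437

FS = 2.44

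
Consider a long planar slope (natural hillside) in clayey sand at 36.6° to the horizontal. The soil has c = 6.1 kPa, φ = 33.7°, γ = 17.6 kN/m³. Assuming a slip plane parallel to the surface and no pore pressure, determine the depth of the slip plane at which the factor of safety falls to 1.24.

Setting FS = 1.24 in FS = [c + γz cos²β tanφ] / [γz sinβ cosβ] and solving for z:
z = c / [γ cosβ (FS·sinβ − cosβ·tanφ)]
  = 6.1 / [17.6·cos36.6°·(1.24·sin36.6° − cos36.6°·tan33.7°)]
  = 6.1 / [17.6·0.8028·(1.24·0.5962 − 0.8028·0.6669)]
  = 6.1 / 2.8811 = 2.117 m

z = 2.12 m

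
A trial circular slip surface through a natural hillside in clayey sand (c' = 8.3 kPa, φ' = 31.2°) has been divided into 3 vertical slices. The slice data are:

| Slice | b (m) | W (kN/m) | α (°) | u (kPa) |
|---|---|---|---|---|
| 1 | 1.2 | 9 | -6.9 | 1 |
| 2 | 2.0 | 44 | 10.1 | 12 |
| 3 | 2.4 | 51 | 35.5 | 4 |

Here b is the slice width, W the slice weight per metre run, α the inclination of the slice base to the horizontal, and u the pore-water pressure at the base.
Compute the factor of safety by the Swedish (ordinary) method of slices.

FS = 2.36

Ordinary method of slices: FS = Σ[c'·Δl_i + (W_i cosα_i − u_i·Δl_i)·tanφ'] / Σ W_i sinα_i, with Δl_i = b_i / cosα_i.
Slice 1: Δl = 1.2/cos(-6.9°) = 1.209 m; N'_1 = 9·cos(-6.9°) − 1·1.209 = 7.7; c'Δl = 10.03; W sinα = -1.1
Slice 2: Δl = 2.0/cos10.1° = 2.031 m; N'_2 = 44·cos10.1° − 12·2.031 = 18.9; c'Δl = 16.86; W sinα = 7.7
Slice 3: Δl = 2.4/cos35.5° = 2.948 m; N'_3 = 51·cos35.5° − 4·2.948 = 29.7; c'Δl = 24.47; W sinα = 29.6
Σc'Δl = 51.4 kN/m; ΣN' = 56.4 kN/m; ΣW sinα = 36.3 kN/m
Resisting = 51.4 + 56.4·tan31.2° = 51.4 + 34.2 = 85.5 kN/m
FS = 85.5 / 36.3 = 2.359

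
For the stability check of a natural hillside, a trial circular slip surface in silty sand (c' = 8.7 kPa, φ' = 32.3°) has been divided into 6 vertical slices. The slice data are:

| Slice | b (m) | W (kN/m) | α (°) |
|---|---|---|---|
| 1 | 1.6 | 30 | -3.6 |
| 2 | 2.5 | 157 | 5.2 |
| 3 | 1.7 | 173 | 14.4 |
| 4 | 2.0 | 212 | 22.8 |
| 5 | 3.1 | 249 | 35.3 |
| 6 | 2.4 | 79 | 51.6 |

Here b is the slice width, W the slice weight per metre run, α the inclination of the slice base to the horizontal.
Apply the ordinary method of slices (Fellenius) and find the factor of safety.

Ordinary method of slices: FS = Σ[c'·Δl_i + (W_i cosα_i)·tanφ'] / Σ W_i sinα_i, with Δl_i = b_i / cosα_i.
Slice 1: Δl = 1.6/cos(-3.6°) = 1.603 m; N'_1 = 30·cos(-3.6°) = 29.9; c'Δl = 13.95; W sinα = -1.9
Slice 2: Δl = 2.5/cos5.2° = 2.510 m; N'_2 = 157·cos5.2° = 156.4; c'Δl = 21.84; W sinα = 14.2
Slice 3: Δl = 1.7/cos14.4° = 1.755 m; N'_3 = 173·cos14.4° = 167.6; c'Δl = 15.27; W sinα = 43.0
Slice 4: Δl = 2.0/cos22.8° = 2.170 m; N'_4 = 212·cos22.8° = 195.4; c'Δl = 18.87; W sinα = 82.2
Slice 5: Δl = 3.1/cos35.3° = 3.798 m; N'_5 = 249·cos35.3° = 203.2; c'Δl = 33.05; W sinα = 143.9
Slice 6: Δl = 2.4/cos51.6° = 3.864 m; N'_6 = 79·cos51.6° = 49.1; c'Δl = 33.62; W sinα = 61.9
Σc'Δl = 136.6 kN/m; ΣN' = 801.6 kN/m; ΣW sinα = 343.3 kN/m
Resisting = 136.6 + 801.6·tan32.3° = 136.6 + 506.7 = 643.3 kN/m
FS = 643.3 / 343.3 = 1.874

FS = 1.87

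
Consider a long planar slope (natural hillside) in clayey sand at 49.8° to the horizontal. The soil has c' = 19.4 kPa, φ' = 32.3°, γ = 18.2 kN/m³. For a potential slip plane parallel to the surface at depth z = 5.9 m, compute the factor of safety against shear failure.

FS = 0.90

For an infinite slope with a slip plane parallel to the surface (no pore pressure): FS = [c' + γz cos²β tanφ'] / [γz sinβ cosβ].
γz = 18.2·5.9 = 107.38 kN/m²
Numerator = 19.4 + 107.38·cos²49.8°·tan32.3° = 19.4 + 107.38·0.4166·0.6322 = 47.681 kPa
Denominator = 107.38·sin49.8°·cos49.8° = 107.38·0.7638·0.6455 = 52.938 kPa
FS = 47.681 / 52.938 = 0.901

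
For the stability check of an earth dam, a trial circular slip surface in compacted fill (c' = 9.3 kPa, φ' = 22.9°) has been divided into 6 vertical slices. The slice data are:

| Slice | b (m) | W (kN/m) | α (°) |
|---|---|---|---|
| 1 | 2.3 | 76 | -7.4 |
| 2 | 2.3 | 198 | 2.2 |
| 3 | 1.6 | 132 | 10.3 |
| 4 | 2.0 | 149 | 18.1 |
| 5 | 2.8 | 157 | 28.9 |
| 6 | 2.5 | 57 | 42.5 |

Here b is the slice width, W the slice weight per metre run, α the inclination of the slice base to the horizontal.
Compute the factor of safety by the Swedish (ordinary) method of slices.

FS = 2.44

Ordinary method of slices: FS = Σ[c'·Δl_i + (W_i cosα_i)·tanφ'] / Σ W_i sinα_i, with Δl_i = b_i / cosα_i.
Slice 1: Δl = 2.3/cos(-7.4°) = 2.319 m; N'_1 = 76·cos(-7.4°) = 75.4; c'Δl = 21.57; W sinα = -9.8
Slice 2: Δl = 2.3/cos2.2° = 2.302 m; N'_2 = 198·cos2.2° = 197.9; c'Δl = 21.41; W sinα = 7.6
Slice 3: Δl = 1.6/cos10.3° = 1.626 m; N'_3 = 132·cos10.3° = 129.9; c'Δl = 15.12; W sinα = 23.6
Slice 4: Δl = 2.0/cos18.1° = 2.104 m; N'_4 = 149·cos18.1° = 141.6; c'Δl = 19.57; W sinα = 46.3
Slice 5: Δl = 2.8/cos28.9° = 3.198 m; N'_5 = 157·cos28.9° = 137.4; c'Δl = 29.74; W sinα = 75.9
Slice 6: Δl = 2.5/cos42.5° = 3.391 m; N'_6 = 57·cos42.5° = 42.0; c'Δl = 31.53; W sinα = 38.5
Σc'Δl = 138.9 kN/m; ΣN' = 724.2 kN/m; ΣW sinα = 182.1 kN/m
Resisting = 138.9 + 724.2·tan22.9° = 138.9 + 305.9 = 444.9 kN/m
FS = 444.9 / 182.1 = 2.443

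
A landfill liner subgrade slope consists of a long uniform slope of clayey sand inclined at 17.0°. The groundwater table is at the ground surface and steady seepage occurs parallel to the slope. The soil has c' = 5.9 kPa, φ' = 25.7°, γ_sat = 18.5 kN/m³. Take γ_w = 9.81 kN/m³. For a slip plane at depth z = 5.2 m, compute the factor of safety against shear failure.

With seepage parallel to the slope and the water table at the surface, the effective normal stress on the slip plane uses the buoyant unit weight γ' = γ_sat − γ_w while the driving shear stress uses γ_sat:
FS = [c' + γ' z cos²β tanφ'] / [γ_sat z sinβ cosβ]
γ' = 18.5 − 9.81 = 8.69 kN/m³
Numerator = 5.9 + 8.69·5.2·cos²17.0°·tan25.7° = 5.9 + 8.69·5.2·0.9145·0.4813 = 25.789 kPa
Denominator = 18.5·5.2·sin17.0°·cos17.0° = 18.5·5.2·0.2924·0.9563 = 26.897 kPa
FS = 25.789 / 26.897 = 0.959

FS = 0.96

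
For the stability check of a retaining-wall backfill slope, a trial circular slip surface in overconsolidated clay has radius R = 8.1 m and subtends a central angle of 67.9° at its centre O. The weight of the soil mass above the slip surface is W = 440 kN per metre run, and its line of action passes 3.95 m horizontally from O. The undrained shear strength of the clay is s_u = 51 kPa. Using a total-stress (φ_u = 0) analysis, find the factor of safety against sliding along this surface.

FS = 2.28

Taking moments about the centre O, the resisting moment is provided by the undrained shear strength acting along the arc:
Arc length L_a = R·θ = 8.1·(67.9°·π/180) = 8.1·1.1851 = 9.60 m
M_R = s_u·L_a·R = 51·9.60·8.1 = 3965.4 kN·m/m
M_D = W·d = 440·3.95 = 1738.0 kN·m/m
FS = M_R / M_D = 3965.4 / 1738.0 = 2.282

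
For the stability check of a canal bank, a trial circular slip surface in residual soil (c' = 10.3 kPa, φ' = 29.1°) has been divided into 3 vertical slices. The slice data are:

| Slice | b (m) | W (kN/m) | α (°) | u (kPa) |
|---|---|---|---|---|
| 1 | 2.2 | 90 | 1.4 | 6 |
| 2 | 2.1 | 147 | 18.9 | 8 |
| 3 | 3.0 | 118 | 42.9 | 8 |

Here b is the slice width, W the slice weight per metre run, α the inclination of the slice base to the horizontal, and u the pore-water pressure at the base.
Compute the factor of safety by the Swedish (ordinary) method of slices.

FS = 1.75

Ordinary method of slices: FS = Σ[c'·Δl_i + (W_i cosα_i − u_i·Δl_i)·tanφ'] / Σ W_i sinα_i, with Δl_i = b_i / cosα_i.
Slice 1: Δl = 2.2/cos1.4° = 2.201 m; N'_1 = 90·cos1.4° − 6·2.201 = 76.8; c'Δl = 22.67; W sinα = 2.2
Slice 2: Δl = 2.1/cos18.9° = 2.220 m; N'_2 = 147·cos18.9° − 8·2.220 = 121.3; c'Δl = 22.86; W sinα = 47.6
Slice 3: Δl = 3.0/cos42.9° = 4.095 m; N'_3 = 118·cos42.9° − 8·4.095 = 53.7; c'Δl = 42.18; W sinα = 80.3
Σc'Δl = 87.7 kN/m; ΣN' = 251.8 kN/m; ΣW sinα = 130.1 kN/m
Resisting = 87.7 + 251.8·tan29.1° = 87.7 + 140.1 = 227.8 kN/m
FS = 227.8 / 130.1 = 1.751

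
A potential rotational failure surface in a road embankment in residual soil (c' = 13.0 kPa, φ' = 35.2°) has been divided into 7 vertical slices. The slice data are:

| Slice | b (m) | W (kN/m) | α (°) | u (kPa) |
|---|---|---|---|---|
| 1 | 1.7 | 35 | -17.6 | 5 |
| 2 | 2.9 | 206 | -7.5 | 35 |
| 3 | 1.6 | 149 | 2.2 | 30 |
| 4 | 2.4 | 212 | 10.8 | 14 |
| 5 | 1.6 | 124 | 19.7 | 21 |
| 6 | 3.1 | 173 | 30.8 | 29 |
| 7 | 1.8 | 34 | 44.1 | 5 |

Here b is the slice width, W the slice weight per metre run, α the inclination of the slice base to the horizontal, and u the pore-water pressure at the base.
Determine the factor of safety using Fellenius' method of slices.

Ordinary method of slices: FS = Σ[c'·Δl_i + (W_i cosα_i − u_i·Δl_i)·tanφ'] / Σ W_i sinα_i, with Δl_i = b_i / cosα_i.
Slice 1: Δl = 1.7/cos(-17.6°) = 1.783 m; N'_1 = 35·cos(-17.6°) − 5·1.783 = 24.4; c'Δl = 23.19; W sinα = -10.6
Slice 2: Δl = 2.9/cos(-7.5°) = 2.925 m; N'_2 = 206·cos(-7.5°) − 35·2.925 = 101.9; c'Δl = 38.03; W sinα = -26.9
Slice 3: Δl = 1.6/cos2.2° = 1.601 m; N'_3 = 149·cos2.2° − 30·1.601 = 100.9; c'Δl = 20.82; W sinα = 5.7
Slice 4: Δl = 2.4/cos10.8° = 2.443 m; N'_4 = 212·cos10.8° − 14·2.443 = 174.0; c'Δl = 31.76; W sinα = 39.7
Slice 5: Δl = 1.6/cos19.7° = 1.699 m; N'_5 = 124·cos19.7° − 21·1.699 = 81.1; c'Δl = 22.09; W sinα = 41.8
Slice 6: Δl = 3.1/cos30.8° = 3.609 m; N'_6 = 173·cos30.8° − 29·3.609 = 43.9; c'Δl = 46.92; W sinα = 88.6
Slice 7: Δl = 1.8/cos44.1° = 2.507 m; N'_7 = 34·cos44.1° − 5·2.507 = 11.9; c'Δl = 32.58; W sinα = 23.7
Σc'Δl = 215.4 kN/m; ΣN' = 538.1 kN/m; ΣW sinα = 162.0 kN/m
Resisting = 215.4 + 538.1·tan35.2° = 215.4 + 379.6 = 595.0 kN/m
FS = 595.0 / 162.0 = 3.672

FS = 3.67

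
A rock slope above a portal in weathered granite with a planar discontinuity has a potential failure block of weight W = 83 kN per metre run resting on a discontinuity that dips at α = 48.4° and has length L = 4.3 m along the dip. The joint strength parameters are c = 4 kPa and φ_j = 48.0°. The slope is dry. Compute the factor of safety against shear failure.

Resolving the block weight along and normal to the plane and applying the Mohr–Coulomb strength on the joint:
N' = W cosα = 83·cos48.4° = 55.1 kN/m
Driving force T = W sinα = 83·sin48.4° = 62.1 kN/m
Resisting force R = c·L + N'·tanφ_j = 4·4.3 + 55.1·tan48.0° = 17.2 + 61.2 = 78.4 kN/m
FS = R / T = 78.4 / 62.1 = 1.263

FS = 1.26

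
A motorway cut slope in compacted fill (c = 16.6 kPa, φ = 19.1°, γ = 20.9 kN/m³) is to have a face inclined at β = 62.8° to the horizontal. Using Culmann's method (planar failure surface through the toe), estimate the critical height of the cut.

H_c = 9.64 m

Culmann's analysis gives the critical failure plane at α_cr = (β + φ)/2 = (62.8 + 19.1)/2 = 41.0°, and the critical height
H_c = (4c/γ) · sinβ cosφ / [1 − cos(β − φ)]
    = (4·16.6/20.9) · sin62.8°·cos19.1° / [1 − cos(43.7°)]
    = 3.177 · 0.8894·0.9449 / [1 − 0.7230]
    = 3.177 · 0.8405 / 0.2770
    = 9.64 m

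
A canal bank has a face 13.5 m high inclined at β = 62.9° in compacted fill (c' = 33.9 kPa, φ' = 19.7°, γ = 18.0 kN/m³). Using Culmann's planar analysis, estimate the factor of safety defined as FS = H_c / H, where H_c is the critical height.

FS = 1.73

H_c = (4c'/γ) · sinβ cosφ' / [1 − cos(β − φ')]
    = (4·33.9/18.0) · sin62.9°·cos19.7° / [1 − cos43.2°]
    = 7.533 · 0.8381 / 0.2710 = 23.30 m
FS = H_c / H = 23.30 / 13.5 = 1.726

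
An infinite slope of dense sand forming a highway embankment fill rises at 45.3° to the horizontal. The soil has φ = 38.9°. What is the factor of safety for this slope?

For a dry cohesionless infinite slope the factor of safety is FS = tanφ / tanβ.
FS = tan38.9° / tan45.3° = 0.8069 / 1.0105 = 0.798

FS = 0.80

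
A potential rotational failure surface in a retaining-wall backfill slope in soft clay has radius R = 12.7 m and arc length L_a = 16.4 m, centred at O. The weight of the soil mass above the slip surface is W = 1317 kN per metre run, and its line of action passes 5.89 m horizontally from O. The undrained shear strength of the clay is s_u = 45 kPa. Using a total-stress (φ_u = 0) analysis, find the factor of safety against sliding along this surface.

FS = 1.21

Taking moments about the centre O, the resisting moment is provided by the undrained shear strength acting along the arc:
M_R = s_u·L_a·R = 45·16.40·12.7 = 9372.6 kN·m/m
M_D = W·d = 1317·5.89 = 7757.1 kN·m/m
FS = M_R / M_D = 9372.6 / 7757.1 = 1.208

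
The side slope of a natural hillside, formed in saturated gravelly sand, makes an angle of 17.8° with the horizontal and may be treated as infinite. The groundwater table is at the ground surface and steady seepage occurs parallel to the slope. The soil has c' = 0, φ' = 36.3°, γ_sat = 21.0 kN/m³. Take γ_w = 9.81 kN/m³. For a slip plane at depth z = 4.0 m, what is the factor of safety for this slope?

With seepage parallel to the slope and the water table at the surface, the effective normal stress on the slip plane uses the buoyant unit weight γ' = γ_sat − γ_w while the driving shear stress uses γ_sat:
FS = [c' + γ' z cos²β tanφ'] / [γ_sat z sinβ cosβ]
(For c' = 0 this reduces to FS = (γ'/γ_sat)·tanφ'/tanβ.)
γ' = 21.0 − 9.81 = 11.19 kN/m³
Numerator = 0.0 + 11.19·4.0·cos²17.8°·tan36.3° = 0.0 + 11.19·4.0·0.9066·0.7346 = 29.807 kPa
Denominator = 21.0·4.0·sin17.8°·cos17.8° = 21.0·4.0·0.3057·0.9521 = 24.449 kPa
FS = 29.807 / 24.449 = 1.219

FS = 1.22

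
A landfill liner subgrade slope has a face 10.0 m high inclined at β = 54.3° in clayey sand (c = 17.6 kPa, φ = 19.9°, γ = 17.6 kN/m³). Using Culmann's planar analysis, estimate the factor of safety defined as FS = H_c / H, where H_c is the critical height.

H_c = (4c/γ) · sinβ cosφ / [1 − cos(β − φ)]
    = (4·17.6/17.6) · sin54.3°·cos19.9° / [1 − cos34.4°]
    = 4.000 · 0.7636 / 0.1749 = 17.46 m
FS = H_c / H = 17.46 / 10.0 = 1.746

FS = 1.75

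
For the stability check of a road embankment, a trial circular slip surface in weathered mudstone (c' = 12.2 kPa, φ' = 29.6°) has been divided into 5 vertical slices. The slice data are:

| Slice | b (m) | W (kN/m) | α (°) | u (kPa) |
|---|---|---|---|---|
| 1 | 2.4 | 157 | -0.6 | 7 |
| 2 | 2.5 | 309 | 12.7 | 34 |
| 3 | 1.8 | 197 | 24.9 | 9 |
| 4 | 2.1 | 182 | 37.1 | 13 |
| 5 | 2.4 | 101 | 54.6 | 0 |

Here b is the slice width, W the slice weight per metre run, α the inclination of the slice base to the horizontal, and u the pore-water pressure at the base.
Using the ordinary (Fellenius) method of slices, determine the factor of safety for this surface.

FS = 1.63

Ordinary method of slices: FS = Σ[c'·Δl_i + (W_i cosα_i − u_i·Δl_i)·tanφ'] / Σ W_i sinα_i, with Δl_i = b_i / cosα_i.
Slice 1: Δl = 2.4/cos(-0.6°) = 2.400 m; N'_1 = 157·cos(-0.6°) − 7·2.400 = 140.2; c'Δl = 29.28; W sinα = -1.6
Slice 2: Δl = 2.5/cos12.7° = 2.563 m; N'_2 = 309·cos12.7° − 34·2.563 = 214.3; c'Δl = 31.26; W sinα = 67.9
Slice 3: Δl = 1.8/cos24.9° = 1.984 m; N'_3 = 197·cos24.9° − 9·1.984 = 160.8; c'Δl = 24.21; W sinα = 82.9
Slice 4: Δl = 2.1/cos37.1° = 2.633 m; N'_4 = 182·cos37.1° − 13·2.633 = 110.9; c'Δl = 32.12; W sinα = 109.8
Slice 5: Δl = 2.4/cos54.6° = 4.143 m; N'_5 = 101·cos54.6° − 0·4.143 = 58.5; c'Δl = 50.55; W sinα = 82.3
Σc'Δl = 167.4 kN/m; ΣN' = 684.8 kN/m; ΣW sinα = 341.3 kN/m
Resisting = 167.4 + 684.8·tan29.6° = 167.4 + 389.0 = 556.4 kN/m
FS = 556.4 / 341.3 = 1.630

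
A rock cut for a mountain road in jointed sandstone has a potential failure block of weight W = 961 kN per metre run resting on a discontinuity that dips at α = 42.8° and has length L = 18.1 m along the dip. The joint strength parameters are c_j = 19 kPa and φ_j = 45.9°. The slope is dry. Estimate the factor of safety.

Resolving the block weight along and normal to the plane and applying the Mohr–Coulomb strength on the joint:
N' = W cosα = 961·cos42.8° = 705.1 kN/m
Driving force T = W sinα = 961·sin42.8° = 652.9 kN/m
Resisting force R = c_j·L + N'·tanφ_j = 19·18.1 + 705.1·tan45.9° = 343.9 + 727.6 = 1071.5 kN/m
FS = R / T = 1071.5 / 652.9 = 1.641

FS = 1.64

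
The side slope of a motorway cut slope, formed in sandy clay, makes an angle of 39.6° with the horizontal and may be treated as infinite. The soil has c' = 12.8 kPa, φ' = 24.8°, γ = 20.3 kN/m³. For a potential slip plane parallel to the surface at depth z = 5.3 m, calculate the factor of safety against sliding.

For an infinite slope with a slip plane parallel to the surface (no pore pressure): FS = [c' + γz cos²β tanφ'] / [γz sinβ cosβ].
γz = 20.3·5.3 = 107.59 kN/m²
Numerator = 12.8 + 107.59·cos²39.6°·tan24.8° = 12.8 + 107.59·0.5937·0.4621 = 42.314 kPa
Denominator = 107.59·sin39.6°·cos39.6° = 107.59·0.6374·0.7705 = 52.842 kPa
FS = 42.314 / 52.842 = 0.801

FS = 0.80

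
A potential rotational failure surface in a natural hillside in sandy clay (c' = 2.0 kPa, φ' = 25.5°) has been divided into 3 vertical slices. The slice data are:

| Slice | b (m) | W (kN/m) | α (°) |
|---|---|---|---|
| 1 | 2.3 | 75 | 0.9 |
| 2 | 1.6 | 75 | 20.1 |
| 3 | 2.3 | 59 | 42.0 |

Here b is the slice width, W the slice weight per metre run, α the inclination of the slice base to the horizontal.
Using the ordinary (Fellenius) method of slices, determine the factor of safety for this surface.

FS = 1.57

Ordinary method of slices: FS = Σ[c'·Δl_i + (W_i cosα_i)·tanφ'] / Σ W_i sinα_i, with Δl_i = b_i / cosα_i.
Slice 1: Δl = 2.3/cos0.9° = 2.300 m; N'_1 = 75·cos0.9° = 75.0; c'Δl = 4.60; W sinα = 1.2
Slice 2: Δl = 1.6/cos20.1° = 1.704 m; N'_2 = 75·cos20.1° = 70.4; c'Δl = 3.41; W sinα = 25.8
Slice 3: Δl = 2.3/cos42.0° = 3.095 m; N'_3 = 59·cos42.0° = 43.8; c'Δl = 6.19; W sinα = 39.5
Σc'Δl = 14.2 kN/m; ΣN' = 189.3 kN/m; ΣW sinα = 66.4 kN/m
Resisting = 14.2 + 189.3·tan25.5° = 14.2 + 90.3 = 104.5 kN/m
FS = 104.5 / 66.4 = 1.573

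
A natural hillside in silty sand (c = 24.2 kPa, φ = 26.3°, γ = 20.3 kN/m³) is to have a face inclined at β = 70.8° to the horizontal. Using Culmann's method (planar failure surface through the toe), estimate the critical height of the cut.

Culmann's analysis gives the critical failure plane at α_cr = (β + φ)/2 = (70.8 + 26.3)/2 = 48.5°, and the critical height
H_c = (4c/γ) · sinβ cosφ / [1 − cos(β − φ)]
    = (4·24.2/20.3) · sin70.8°·cos26.3° / [1 − cos(44.5°)]
    = 4.768 · 0.9444·0.8965 / [1 − 0.7133]
    = 4.768 · 0.8466 / 0.2867
    = 14.08 m

H_c = 14.08 m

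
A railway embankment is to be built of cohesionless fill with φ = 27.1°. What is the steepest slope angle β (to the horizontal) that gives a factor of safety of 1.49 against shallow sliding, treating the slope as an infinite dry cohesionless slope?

For an infinite dry cohesionless slope FS = tanφ/tanβ, so tanβ = tanφ / FS.
tanβ = tan27.1° / 1.49 = 0.5117 / 1.49 = 0.3434
β = arctan(0.3434) = 18.95°

β = 19.0°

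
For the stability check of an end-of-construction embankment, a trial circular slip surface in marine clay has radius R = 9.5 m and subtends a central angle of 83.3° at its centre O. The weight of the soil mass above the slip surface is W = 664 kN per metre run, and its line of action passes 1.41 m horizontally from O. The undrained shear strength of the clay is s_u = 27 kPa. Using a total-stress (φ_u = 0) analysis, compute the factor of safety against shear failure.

FS = 3.78

Taking moments about the centre O, the resisting moment is provided by the undrained shear strength acting along the arc:
Arc length L_a = R·θ = 9.5·(83.3°·π/180) = 9.5·1.4539 = 13.81 m
M_R = s_u·L_a·R = 27·13.81·9.5 = 3542.7 kN·m/m
M_D = W·d = 664·1.41 = 936.2 kN·m/m
FS = M_R / M_D = 3542.7 / 936.2 = 3.784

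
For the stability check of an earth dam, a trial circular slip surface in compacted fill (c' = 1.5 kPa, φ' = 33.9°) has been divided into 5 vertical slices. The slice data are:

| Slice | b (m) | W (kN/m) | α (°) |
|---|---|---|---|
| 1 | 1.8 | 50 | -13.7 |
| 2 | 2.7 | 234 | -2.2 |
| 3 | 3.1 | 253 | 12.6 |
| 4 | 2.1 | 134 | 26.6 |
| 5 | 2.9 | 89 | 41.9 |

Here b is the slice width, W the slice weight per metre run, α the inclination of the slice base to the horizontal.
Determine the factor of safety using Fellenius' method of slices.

Ordinary method of slices: FS = Σ[c'·Δl_i + (W_i cosα_i)·tanφ'] / Σ W_i sinα_i, with Δl_i = b_i / cosα_i.
Slice 1: Δl = 1.8/cos(-13.7°) = 1.853 m; N'_1 = 50·cos(-13.7°) = 48.6; c'Δl = 2.78; W sinα = -11.8
Slice 2: Δl = 2.7/cos(-2.2°) = 2.702 m; N'_2 = 234·cos(-2.2°) = 233.8; c'Δl = 4.05; W sinα = -9.0
Slice 3: Δl = 3.1/cos12.6° = 3.177 m; N'_3 = 253·cos12.6° = 246.9; c'Δl = 4.76; W sinα = 55.2
Slice 4: Δl = 2.1/cos26.6° = 2.349 m; N'_4 = 134·cos26.6° = 119.8; c'Δl = 3.52; W sinα = 60.0
Slice 5: Δl = 2.9/cos41.9° = 3.896 m; N'_5 = 89·cos41.9° = 66.2; c'Δl = 5.84; W sinα = 59.4
Σc'Δl = 21.0 kN/m; ΣN' = 715.4 kN/m; ΣW sinα = 153.8 kN/m
Resisting = 21.0 + 715.4·tan33.9° = 21.0 + 480.7 = 501.7 kN/m
FS = 501.7 / 153.8 = 3.262

FS = 3.26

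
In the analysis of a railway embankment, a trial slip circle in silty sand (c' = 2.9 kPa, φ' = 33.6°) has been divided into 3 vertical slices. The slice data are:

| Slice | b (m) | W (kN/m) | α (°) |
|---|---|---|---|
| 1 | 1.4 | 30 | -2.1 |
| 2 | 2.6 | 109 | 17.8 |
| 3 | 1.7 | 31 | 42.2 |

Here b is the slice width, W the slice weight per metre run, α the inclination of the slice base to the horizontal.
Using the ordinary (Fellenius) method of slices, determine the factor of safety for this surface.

FS = 2.31

Ordinary method of slices: FS = Σ[c'·Δl_i + (W_i cosα_i)·tanφ'] / Σ W_i sinα_i, with Δl_i = b_i / cosα_i.
Slice 1: Δl = 1.4/cos(-2.1°) = 1.401 m; N'_1 = 30·cos(-2.1°) = 30.0; c'Δl = 4.06; W sinα = -1.1
Slice 2: Δl = 2.6/cos17.8° = 2.731 m; N'_2 = 109·cos17.8° = 103.8; c'Δl = 7.92; W sinα = 33.3
Slice 3: Δl = 1.7/cos42.2° = 2.295 m; N'_3 = 31·cos42.2° = 23.0; c'Δl = 6.65; W sinα = 20.8
Σc'Δl = 18.6 kN/m; ΣN' = 156.7 kN/m; ΣW sinα = 53.0 kN/m
Resisting = 18.6 + 156.7·tan33.6° = 18.6 + 104.1 = 122.8 kN/m
FS = 122.8 / 53.0 = 2.314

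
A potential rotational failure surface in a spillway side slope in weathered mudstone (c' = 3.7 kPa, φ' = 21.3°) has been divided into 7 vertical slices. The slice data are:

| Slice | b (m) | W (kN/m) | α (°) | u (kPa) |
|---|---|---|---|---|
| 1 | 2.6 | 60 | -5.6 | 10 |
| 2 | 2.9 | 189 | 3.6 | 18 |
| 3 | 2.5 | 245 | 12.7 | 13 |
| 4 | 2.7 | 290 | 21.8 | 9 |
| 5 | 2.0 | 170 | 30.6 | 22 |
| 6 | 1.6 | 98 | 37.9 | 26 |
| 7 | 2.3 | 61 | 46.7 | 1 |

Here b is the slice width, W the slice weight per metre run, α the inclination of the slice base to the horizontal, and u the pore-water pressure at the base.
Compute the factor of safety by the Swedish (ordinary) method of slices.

FS = 1.04

Ordinary method of slices: FS = Σ[c'·Δl_i + (W_i cosα_i − u_i·Δl_i)·tanφ'] / Σ W_i sinα_i, with Δl_i = b_i / cosα_i.
Slice 1: Δl = 2.6/cos(-5.6°) = 2.612 m; N'_1 = 60·cos(-5.6°) − 10·2.612 = 33.6; c'Δl = 9.67; W sinα = -5.9
Slice 2: Δl = 2.9/cos3.6° = 2.906 m; N'_2 = 189·cos3.6° − 18·2.906 = 136.3; c'Δl = 10.75; W sinα = 11.9
Slice 3: Δl = 2.5/cos12.7° = 2.563 m; N'_3 = 245·cos12.7° − 13·2.563 = 205.7; c'Δl = 9.48; W sinα = 53.9
Slice 4: Δl = 2.7/cos21.8° = 2.908 m; N'_4 = 290·cos21.8° − 9·2.908 = 243.1; c'Δl = 10.76; W sinα = 107.7
Slice 5: Δl = 2.0/cos30.6° = 2.324 m; N'_5 = 170·cos30.6° − 22·2.324 = 95.2; c'Δl = 8.60; W sinα = 86.5
Slice 6: Δl = 1.6/cos37.9° = 2.028 m; N'_6 = 98·cos37.9° − 26·2.028 = 24.6; c'Δl = 7.50; W sinα = 60.2
Slice 7: Δl = 2.3/cos46.7° = 3.354 m; N'_7 = 61·cos46.7° − 1·3.354 = 38.5; c'Δl = 12.41; W sinα = 44.4
Σc'Δl = 69.2 kN/m; ΣN' = 777.0 kN/m; ΣW sinα = 358.7 kN/m
Resisting = 69.2 + 777.0·tan21.3° = 69.2 + 302.9 = 372.1 kN/m
FS = 372.1 / 358.7 = 1.037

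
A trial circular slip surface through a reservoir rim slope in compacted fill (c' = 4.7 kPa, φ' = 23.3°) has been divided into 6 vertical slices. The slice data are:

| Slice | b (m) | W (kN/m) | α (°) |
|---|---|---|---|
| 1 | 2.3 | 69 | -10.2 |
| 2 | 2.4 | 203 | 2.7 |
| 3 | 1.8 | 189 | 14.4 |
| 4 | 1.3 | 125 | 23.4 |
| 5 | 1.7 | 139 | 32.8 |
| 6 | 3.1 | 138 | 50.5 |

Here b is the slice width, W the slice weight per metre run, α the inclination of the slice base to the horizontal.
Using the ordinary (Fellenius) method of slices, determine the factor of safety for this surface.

Ordinary method of slices: FS = Σ[c'·Δl_i + (W_i cosα_i)·tanφ'] / Σ W_i sinα_i, with Δl_i = b_i / cosα_i.
Slice 1: Δl = 2.3/cos(-10.2°) = 2.337 m; N'_1 = 69·cos(-10.2°) = 67.9; c'Δl = 10.98; W sinα = -12.2
Slice 2: Δl = 2.4/cos2.7° = 2.403 m; N'_2 = 203·cos2.7° = 202.8; c'Δl = 11.29; W sinα = 9.6
Slice 3: Δl = 1.8/cos14.4° = 1.858 m; N'_3 = 189·cos14.4° = 183.1; c'Δl = 8.73; W sinα = 47.0
Slice 4: Δl = 1.3/cos23.4° = 1.417 m; N'_4 = 125·cos23.4° = 114.7; c'Δl = 6.66; W sinα = 49.6
Slice 5: Δl = 1.7/cos32.8° = 2.022 m; N'_5 = 139·cos32.8° = 116.8; c'Δl = 9.51; W sinα = 75.3
Slice 6: Δl = 3.1/cos50.5° = 4.874 m; N'_6 = 138·cos50.5° = 87.8; c'Δl = 22.91; W sinα = 106.5
Σc'Δl = 70.1 kN/m; ΣN' = 773.1 kN/m; ΣW sinα = 275.8 kN/m
Resisting = 70.1 + 773.1·tan23.3° = 70.1 + 332.9 = 403.0 kN/m
FS = 403.0 / 275.8 = 1.461

FS = 1.46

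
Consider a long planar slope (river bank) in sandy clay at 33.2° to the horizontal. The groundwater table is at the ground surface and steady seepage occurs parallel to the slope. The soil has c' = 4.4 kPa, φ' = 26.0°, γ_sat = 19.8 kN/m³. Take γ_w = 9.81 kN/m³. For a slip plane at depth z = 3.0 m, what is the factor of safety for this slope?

With seepage parallel to the slope and the water table at the surface, the effective normal stress on the slip plane uses the buoyant unit weight γ' = γ_sat − γ_w while the driving shear stress uses γ_sat:
FS = [c' + γ' z cos²β tanφ'] / [γ_sat z sinβ cosβ]
γ' = 19.8 − 9.81 = 9.99 kN/m³
Numerator = 4.4 + 9.99·3.0·cos²33.2°·tan26.0° = 4.4 + 9.99·3.0·0.7002·0.4877 = 14.635 kPa
Denominator = 19.8·3.0·sin33.2°·cos33.2° = 19.8·3.0·0.5476·0.8368 = 27.216 kPa
FS = 14.635 / 27.216 = 0.538

FS = 0.54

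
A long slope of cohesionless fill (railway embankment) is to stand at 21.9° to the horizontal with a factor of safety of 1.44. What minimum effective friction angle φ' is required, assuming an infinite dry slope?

φ' = 30.1°

FS = tanφ'/tanβ ⇒ tanφ' = FS · tanβ = 1.44 · tan21.9° = 0.5789
φ' = arctan(0.5789) = 30.07°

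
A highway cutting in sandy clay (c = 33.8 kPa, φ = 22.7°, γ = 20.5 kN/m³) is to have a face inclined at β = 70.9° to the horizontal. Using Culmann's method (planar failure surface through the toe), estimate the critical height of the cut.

Culmann's analysis gives the critical failure plane at α_cr = (β + φ)/2 = (70.9 + 22.7)/2 = 46.8°, and the critical height
H_c = (4c/γ) · sinβ cosφ / [1 − cos(β − φ)]
    = (4·33.8/20.5) · sin70.9°·cos22.7° / [1 − cos(48.2°)]
    = 6.595 · 0.9449·0.9225 / [1 − 0.6665]
    = 6.595 · 0.8718 / 0.3335
    = 17.24 m

H_c = 17.24 m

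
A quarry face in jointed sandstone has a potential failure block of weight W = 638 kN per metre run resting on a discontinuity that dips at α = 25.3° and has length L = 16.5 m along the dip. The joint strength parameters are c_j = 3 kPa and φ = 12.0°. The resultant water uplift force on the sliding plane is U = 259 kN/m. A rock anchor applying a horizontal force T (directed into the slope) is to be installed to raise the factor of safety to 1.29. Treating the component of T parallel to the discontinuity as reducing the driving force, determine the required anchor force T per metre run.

Resolving forces along and normal to the sliding plane, with the horizontal anchor force T adding T·sinα to the effective normal force and T·cosα acting up the plane against the driving force:
FS = [c_jL + (W cosα − U + T sinα) tanφ] / [W sinα − T cosα]
Without the anchor: N' = 317.8 kN/m, driving T_d = 272.7 kN/m, resisting R = 3·16.5 + 317.8·tan12.0° = 117.1 kN/m, FS = 0.43.
Setting FS = 1.29 and solving for T:
1.29·(272.7 − T cos25.3°) = 117.1 + T sin25.3°·tan12.0°
T·(sin25.3°·tan12.0° + 1.29·cos25.3°) = 1.29·272.7 − 117.1
T·(0.4274·0.2126 + 1.29·0.9041) = 351.7 − 117.1 = 234.7
T·1.2571 = 234.7
T = 186.7 kN/m

T = 187 kN/m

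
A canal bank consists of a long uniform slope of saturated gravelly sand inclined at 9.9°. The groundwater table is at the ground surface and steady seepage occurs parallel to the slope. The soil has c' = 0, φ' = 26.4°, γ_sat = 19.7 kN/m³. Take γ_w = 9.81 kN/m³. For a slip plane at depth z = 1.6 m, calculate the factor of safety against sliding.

With seepage parallel to the slope and the water table at the surface, the effective normal stress on the slip plane uses the buoyant unit weight γ' = γ_sat − γ_w while the driving shear stress uses γ_sat:
FS = [c' + γ' z cos²β tanφ'] / [γ_sat z sinβ cosβ]
(For c' = 0 this reduces to FS = (γ'/γ_sat)·tanφ'/tanβ.)
γ' = 19.7 − 9.81 = 9.89 kN/m³
Numerator = 0.0 + 9.89·1.6·cos²9.9°·tan26.4° = 0.0 + 9.89·1.6·0.9704·0.4964 = 7.623 kPa
Denominator = 19.7·1.6·sin9.9°·cos9.9° = 19.7·1.6·0.1719·0.9851 = 5.339 kPa
FS = 7.623 / 5.339 = 1.428

FS = 1.43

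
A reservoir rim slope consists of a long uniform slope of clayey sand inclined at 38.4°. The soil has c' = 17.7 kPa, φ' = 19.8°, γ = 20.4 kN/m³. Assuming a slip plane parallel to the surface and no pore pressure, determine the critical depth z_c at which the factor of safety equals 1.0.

z_c = 3.27 m

Setting FS = 1.00 in FS = [c' + γz cos²β tanφ'] / [γz sinβ cosβ] and solving for z:
z = c' / [γ cosβ (FS·sinβ − cosβ·tanφ')]
  = 17.7 / [20.4·cos38.4°·(1.00·sin38.4° − cos38.4°·tan19.8°)]
  = 17.7 / [20.4·0.7837·(1.00·0.6211 − 0.7837·0.3600)]
  = 17.7 / 5.4197 = 3.266 m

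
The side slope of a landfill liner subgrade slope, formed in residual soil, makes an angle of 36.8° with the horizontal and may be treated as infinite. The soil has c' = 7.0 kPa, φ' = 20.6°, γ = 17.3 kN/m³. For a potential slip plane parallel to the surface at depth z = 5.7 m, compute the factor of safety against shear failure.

For an infinite slope with a slip plane parallel to the surface (no pore pressure): FS = [c' + γz cos²β tanφ'] / [γz sinβ cosβ].
γz = 17.3·5.7 = 98.61 kN/m²
Numerator = 7.0 + 98.61·cos²36.8°·tan20.6° = 7.0 + 98.61·0.6412·0.3759 = 30.765 kPa
Denominator = 98.61·sin36.8°·cos36.8° = 98.61·0.5990·0.8007 = 47.299 kPa
FS = 30.765 / 47.299 = 0.650

FS = 0.65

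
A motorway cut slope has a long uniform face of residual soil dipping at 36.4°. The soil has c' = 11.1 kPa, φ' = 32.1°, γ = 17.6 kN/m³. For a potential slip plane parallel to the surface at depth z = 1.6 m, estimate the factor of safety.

For an infinite slope with a slip plane parallel to the surface (no pore pressure): FS = [c' + γz cos²β tanφ'] / [γz sinβ cosβ].
γz = 17.6·1.6 = 28.16 kN/m²
Numerator = 11.1 + 28.16·cos²36.4°·tan32.1° = 11.1 + 28.16·0.6479·0.6273 = 22.544 kPa
Denominator = 28.16·sin36.4°·cos36.4° = 28.16·0.5934·0.8049 = 13.450 kPa
FS = 22.544 / 13.450 = 1.676

FS = 1.68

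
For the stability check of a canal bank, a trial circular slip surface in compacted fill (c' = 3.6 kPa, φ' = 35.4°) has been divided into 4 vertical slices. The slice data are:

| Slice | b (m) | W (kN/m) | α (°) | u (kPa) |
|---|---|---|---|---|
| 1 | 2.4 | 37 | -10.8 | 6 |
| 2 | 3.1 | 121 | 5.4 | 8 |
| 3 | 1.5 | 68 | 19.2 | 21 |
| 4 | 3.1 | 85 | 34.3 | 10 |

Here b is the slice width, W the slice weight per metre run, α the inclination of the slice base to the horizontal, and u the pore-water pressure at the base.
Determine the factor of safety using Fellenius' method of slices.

Ordinary method of slices: FS = Σ[c'·Δl_i + (W_i cosα_i − u_i·Δl_i)·tanφ'] / Σ W_i sinα_i, with Δl_i = b_i / cosα_i.
Slice 1: Δl = 2.4/cos(-10.8°) = 2.443 m; N'_1 = 37·cos(-10.8°) − 6·2.443 = 21.7; c'Δl = 8.80; W sinα = -6.9
Slice 2: Δl = 3.1/cos5.4° = 3.114 m; N'_2 = 121·cos5.4° − 8·3.114 = 95.6; c'Δl = 11.21; W sinα = 11.4
Slice 3: Δl = 1.5/cos19.2° = 1.588 m; N'_3 = 68·cos19.2° − 21·1.588 = 30.9; c'Δl = 5.72; W sinα = 22.4
Slice 4: Δl = 3.1/cos34.3° = 3.753 m; N'_4 = 85·cos34.3° − 10·3.753 = 32.7; c'Δl = 13.51; W sinα = 47.9
Σc'Δl = 39.2 kN/m; ΣN' = 180.8 kN/m; ΣW sinα = 74.7 kN/m
Resisting = 39.2 + 180.8·tan35.4° = 39.2 + 128.5 = 167.7 kN/m
FS = 167.7 / 74.7 = 2.245

FS = 2.24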